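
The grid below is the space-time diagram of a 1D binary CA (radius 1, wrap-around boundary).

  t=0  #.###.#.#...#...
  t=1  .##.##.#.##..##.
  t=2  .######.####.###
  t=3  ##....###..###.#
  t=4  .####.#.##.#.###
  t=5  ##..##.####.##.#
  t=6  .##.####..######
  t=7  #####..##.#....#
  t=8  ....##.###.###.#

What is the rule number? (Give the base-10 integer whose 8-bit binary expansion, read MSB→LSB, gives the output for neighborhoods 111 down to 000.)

  ### -> .   bit 7 = 0  t=0,i=3
  ##. -> #   bit 6 = 1  t=0,i=4
  #.# -> #   bit 5 = 1  t=0,i=1
  #.. -> #   bit 4 = 1  t=0,i=9
  .## -> #   bit 3 = 1  t=0,i=2
  .#. -> .   bit 2 = 0  t=0,i=0
  ..# -> .   bit 1 = 0  t=0,i=11
  ... -> #   bit 0 = 1  t=0,i=10
  bits 01111001 = 121

121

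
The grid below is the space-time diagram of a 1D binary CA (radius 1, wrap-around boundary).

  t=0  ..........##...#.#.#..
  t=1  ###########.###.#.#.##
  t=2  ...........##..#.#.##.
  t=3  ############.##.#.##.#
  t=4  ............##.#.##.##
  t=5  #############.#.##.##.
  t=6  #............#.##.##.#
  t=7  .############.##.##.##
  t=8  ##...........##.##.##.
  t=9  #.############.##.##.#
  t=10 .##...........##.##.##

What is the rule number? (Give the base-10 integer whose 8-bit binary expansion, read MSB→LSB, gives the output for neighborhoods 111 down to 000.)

59

  [7] ### => .  t=1,i=0
  [6] ##. => .  t=0,i=11
  [5] #.# => #  t=0,i=16
  [4] #.. => #  t=0,i=12
  [3] .## => #  t=0,i=10
  [2] .#. => .  t=0,i=15
  [1] ..# => #  t=0,i=9
  [0] ... => #  t=0,i=0
  bits 00111011 = 59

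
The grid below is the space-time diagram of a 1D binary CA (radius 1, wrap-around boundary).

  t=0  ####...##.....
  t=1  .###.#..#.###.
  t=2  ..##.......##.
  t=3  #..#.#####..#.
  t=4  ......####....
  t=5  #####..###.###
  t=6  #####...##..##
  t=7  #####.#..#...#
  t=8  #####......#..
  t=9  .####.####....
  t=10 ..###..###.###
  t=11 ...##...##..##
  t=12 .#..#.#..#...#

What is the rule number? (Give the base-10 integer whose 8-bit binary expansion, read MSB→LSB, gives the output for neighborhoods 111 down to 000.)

  nb ###: next=#  (t=0,i=1, bit7=1)
  nb ##.: next=#  (t=0,i=3, bit6=1)
  nb #.#: next=.  (t=1,i=4, bit5=0)
  nb #..: next=.  (t=0,i=4, bit4=0)
  nb .##: next=.  (t=0,i=0, bit3=0)
  nb .#.: next=.  (t=1,i=5, bit2=0)
  nb ..#: next=.  (t=0,i=6, bit1=0)
  nb ...: next=#  (t=0,i=5, bit0=1)
  bits 11000001 = 193

193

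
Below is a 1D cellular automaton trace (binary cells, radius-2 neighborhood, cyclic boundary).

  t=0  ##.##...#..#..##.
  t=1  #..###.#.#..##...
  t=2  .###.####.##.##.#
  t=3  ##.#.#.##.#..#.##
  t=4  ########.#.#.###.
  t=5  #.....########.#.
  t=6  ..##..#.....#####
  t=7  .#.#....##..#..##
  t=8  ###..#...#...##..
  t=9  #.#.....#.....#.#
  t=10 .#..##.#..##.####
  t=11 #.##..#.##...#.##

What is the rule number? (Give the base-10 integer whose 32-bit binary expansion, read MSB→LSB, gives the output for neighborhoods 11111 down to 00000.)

1978212005

  [31] ##### => .  t=4,i=2
  [30] ####. => #  t=2,i=7
  [29] ###.# => #  t=1,i=5
  [28] ###.. => #  t=6,i=16
  [27] ##.## => .  t=0,i=2
  [26] ##.#. => #  t=1,i=6
  [25] ##..# => .  t=6,i=0
  [24] ##... => #  t=0,i=5
  [23] #.### => #  t=2,i=1
  [22] #.##. => #  t=0,i=0
  [21] #.#.# => #  t=1,i=7
  [20] #.#.. => .  t=1,i=9
  [19] #..## => #  t=0,i=13
  [18] #..#. => .  t=0,i=10
  [17] #...# => .  t=0,i=6
  [16] #.... => #  t=5,i=2
  [15] .#### => .  t=2,i=6
  [14] .###. => .  t=1,i=4
  [13] .##.# => .  t=0,i=1
  [12] .##.. => #  t=0,i=4
  [11] .#.## => #  t=2,i=0
  [10] .#.#. => #  t=1,i=8
  [9] .#..# => #  t=0,i=9
  [8] .#... => .  t=5,i=1
  [7] ..### => #  t=1,i=3
  [6] ..##. => .  t=0,i=14
  [5] ..#.# => #  t=3,i=13
  [4] ..#.. => .  t=0,i=8
  [3] ...## => .  t=5,i=5
  [2] ...#. => #  t=0,i=7
  [1] ....# => .  t=5,i=4
  [0] ..... => #  t=5,i=3
  bits 01110101111010010001111010100101 = 1978212005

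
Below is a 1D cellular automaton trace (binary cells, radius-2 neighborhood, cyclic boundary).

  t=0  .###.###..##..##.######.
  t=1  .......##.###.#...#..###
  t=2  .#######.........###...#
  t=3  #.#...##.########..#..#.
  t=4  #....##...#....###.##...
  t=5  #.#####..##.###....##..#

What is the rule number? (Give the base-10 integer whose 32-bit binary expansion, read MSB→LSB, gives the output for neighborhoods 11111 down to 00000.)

1382128223

  ##### -> .   bit 31 = 0  t=0,i=19
  ####. -> #   bit 30 = 1  t=0,i=21
  ###.# -> .   bit 29 = 0  t=0,i=3
  ###.. -> #   bit 28 = 1  t=0,i=7
  ##.## -> .   bit 27 = 0  t=0,i=4
  ##.#. -> .   bit 26 = 0  t=1,i=13
  ##..# -> #   bit 25 = 1  t=0,i=8
  ##... -> .   bit 24 = 0  t=1,i=0
  #.### -> .   bit 23 = 0  t=0,i=5
  #.##. -> #   bit 22 = 1  t=4,i=19
  #.#.# -> #   bit 21 = 1  t=3,i=0
  #.#.. -> .   bit 20 = 0  t=1,i=14
  #..## -> .   bit 19 = 0  t=0,i=0
  #..#. -> .   bit 18 = 0  t=3,i=18
  #...# -> .   bit 17 = 0  t=1,i=16
  #.... -> #   bit 16 = 1  t=1,i=1
  .#### -> #   bit 15 = 1  t=0,i=18
  .###. -> .   bit 14 = 0  t=0,i=2
  .##.# -> .   bit 13 = 0  t=0,i=15
  .##.. -> #   bit 12 = 1  t=0,i=11
  .#.## -> #   bit 11 = 1  t=2,i=0
  .#.#. -> .   bit 10 = 0  t=3,i=1
  .#..# -> #   bit 9 = 1  t=1,i=19
  .#... -> .   bit 8 = 0  t=1,i=15
  ..### -> .   bit 7 = 0  t=0,i=1
  ..##. -> #   bit 6 = 1  t=0,i=10
  ..#.# -> .   bit 5 = 0  t=2,i=23
  ..#.. -> #   bit 4 = 1  t=1,i=18
  ...## -> #   bit 3 = 1  t=1,i=6
  ...#. -> #   bit 2 = 1  t=1,i=17
  ....# -> #   bit 1 = 1  t=1,i=5
  ..... -> #   bit 0 = 1  t=1,i=2
  bits 01010010011000011001101001011111 = 1382128223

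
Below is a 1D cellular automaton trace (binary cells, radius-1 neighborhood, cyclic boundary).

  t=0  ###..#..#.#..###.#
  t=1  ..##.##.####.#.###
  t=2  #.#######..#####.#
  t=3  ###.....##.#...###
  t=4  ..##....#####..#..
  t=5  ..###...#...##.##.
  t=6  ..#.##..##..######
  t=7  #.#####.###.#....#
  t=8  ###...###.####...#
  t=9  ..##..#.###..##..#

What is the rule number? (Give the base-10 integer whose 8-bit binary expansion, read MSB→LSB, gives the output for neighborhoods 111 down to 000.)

124

  [7] ### => .  t=0,i=0
  [6] ##. => #  t=0,i=2
  [5] #.# => #  t=0,i=9
  [4] #.. => #  t=0,i=3
  [3] .## => #  t=0,i=13
  [2] .#. => #  t=0,i=5
  [1] ..# => .  t=0,i=4
  [0] ... => .  t=3,i=4
  bits 01111100 = 124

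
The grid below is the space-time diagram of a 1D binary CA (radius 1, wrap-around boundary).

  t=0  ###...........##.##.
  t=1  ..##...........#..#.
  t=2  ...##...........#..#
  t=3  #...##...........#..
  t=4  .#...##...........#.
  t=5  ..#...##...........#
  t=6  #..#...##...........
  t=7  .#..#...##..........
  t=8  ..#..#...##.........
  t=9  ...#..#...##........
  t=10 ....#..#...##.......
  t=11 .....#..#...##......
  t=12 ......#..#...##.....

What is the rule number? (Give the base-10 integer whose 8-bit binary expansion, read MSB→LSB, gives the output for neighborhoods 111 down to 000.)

80

  [7] ### => .  t=0,i=1
  [6] ##. => #  t=0,i=2
  [5] #.# => .  t=0,i=16
  [4] #.. => #  t=0,i=3
  [3] .## => .  t=0,i=0
  [2] .#. => .  t=1,i=15
  [1] ..# => .  t=0,i=13
  [0] ... => .  t=0,i=4
  bits 01010000 = 80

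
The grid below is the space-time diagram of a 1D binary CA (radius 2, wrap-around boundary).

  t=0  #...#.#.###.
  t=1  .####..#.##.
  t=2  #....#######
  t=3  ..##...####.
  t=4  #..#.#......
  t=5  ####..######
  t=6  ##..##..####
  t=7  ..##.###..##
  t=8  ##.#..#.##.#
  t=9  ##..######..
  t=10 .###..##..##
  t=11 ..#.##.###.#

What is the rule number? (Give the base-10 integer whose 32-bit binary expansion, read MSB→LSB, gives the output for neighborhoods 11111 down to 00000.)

2723117879

  nb #####: next=#  (t=2,i=7, bit31=1)
  nb ####.: next=.  (t=1,i=3, bit30=0)
  nb ###.#: next=#  (t=0,i=10, bit29=1)
  nb ###..: next=.  (t=1,i=4, bit28=0)
  nb ##.##: next=.  (t=7,i=4, bit27=0)
  nb ##.#.: next=.  (t=0,i=11, bit26=0)
  nb ##..#: next=#  (t=1,i=5, bit25=1)
  nb ##...: next=.  (t=2,i=1, bit24=0)
  nb #.###: next=.  (t=0,i=8, bit23=0)
  nb #.##.: next=#  (t=1,i=9, bit22=1)
  nb #.#.#: next=.  (t=0,i=6, bit21=0)
  nb #.#..: next=.  (t=0,i=0, bit20=0)
  nb #..##: next=#  (t=1,i=0, bit19=1)
  nb #..#.: next=#  (t=1,i=6, bit18=1)
  nb #...#: next=#  (t=0,i=2, bit17=1)
  nb #....: next=#  (t=2,i=2, bit16=1)
  nb .####: next=.  (t=1,i=2, bit15=0)
  nb .###.: next=#  (t=0,i=9, bit14=1)
  nb .##.#: next=#  (t=7,i=3, bit13=1)
  nb .##..: next=#  (t=1,i=10, bit12=1)
  nb .#.##: next=#  (t=0,i=7, bit11=1)
  nb .#.#.: next=.  (t=0,i=5, bit10=0)
  nb .#..#: next=#  (t=4,i=1, bit9=1)
  nb .#...: next=#  (t=0,i=1, bit8=1)
  nb ..###: next=.  (t=1,i=1, bit7=0)
  nb ..##.: next=.  (t=3,i=2, bit6=0)
  nb ..#.#: next=#  (t=0,i=4, bit5=1)
  nb ..#..: next=#  (t=4,i=0, bit4=1)
  nb ...##: next=.  (t=2,i=4, bit3=0)
  nb ...#.: next=#  (t=0,i=3, bit2=1)
  nb ....#: next=#  (t=2,i=3, bit1=1)
  nb .....: next=#  (t=4,i=8, bit0=1)
  bits 10100010010011110111101100110111 = 2723117879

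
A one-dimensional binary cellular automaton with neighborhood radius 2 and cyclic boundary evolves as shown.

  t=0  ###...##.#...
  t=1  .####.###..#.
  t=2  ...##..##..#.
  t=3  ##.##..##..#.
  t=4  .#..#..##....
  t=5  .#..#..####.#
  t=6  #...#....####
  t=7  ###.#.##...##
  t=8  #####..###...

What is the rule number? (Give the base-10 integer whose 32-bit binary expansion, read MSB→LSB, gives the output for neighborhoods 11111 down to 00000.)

  [31] ##### => #  t=6,i=11
  [30] ####. => #  t=1,i=3
  [29] ###.# => #  t=1,i=4
  [28] ###.. => #  t=0,i=2
  [27] ##.## => .  t=1,i=5
  [26] ##.#. => #  t=0,i=8
  [25] ##..# => .  t=1,i=9
  [24] ##... => #  t=0,i=3
  [23] #.### => .  t=1,i=6
  [22] #.##. => .  t=3,i=0
  [21] #.#.# => #  t=5,i=12
  [20] #.#.. => .  t=0,i=9
  [19] #..## => .  t=1,i=0
  [18] #..#. => .  t=1,i=10
  [17] #...# => #  t=0,i=4
  [16] #.... => #  t=2,i=0
  [15] .#### => .  t=1,i=2
  [14] .###. => #  t=0,i=1
  [13] .##.# => #  t=0,i=7
  [12] .##.. => #  t=2,i=4
  [11] .#.## => .  t=3,i=12
  [10] .#.#. => #  t=5,i=0
  [9] .#..# => .  t=1,i=12
  [8] .#... => .  t=0,i=10
  [7] ..### => .  t=0,i=0
  [6] ..##. => #  t=0,i=6
  [5] ..#.# => .  t=3,i=11
  [4] ..#.. => #  t=1,i=11
  [3] ...## => .  t=0,i=5
  [2] ...#. => .  t=4,i=0
  [1] ....# => #  t=2,i=1
  [0] ..... => .  t=4,i=11
  bits 11110101001000110111010001010010 = 4112741458

4112741458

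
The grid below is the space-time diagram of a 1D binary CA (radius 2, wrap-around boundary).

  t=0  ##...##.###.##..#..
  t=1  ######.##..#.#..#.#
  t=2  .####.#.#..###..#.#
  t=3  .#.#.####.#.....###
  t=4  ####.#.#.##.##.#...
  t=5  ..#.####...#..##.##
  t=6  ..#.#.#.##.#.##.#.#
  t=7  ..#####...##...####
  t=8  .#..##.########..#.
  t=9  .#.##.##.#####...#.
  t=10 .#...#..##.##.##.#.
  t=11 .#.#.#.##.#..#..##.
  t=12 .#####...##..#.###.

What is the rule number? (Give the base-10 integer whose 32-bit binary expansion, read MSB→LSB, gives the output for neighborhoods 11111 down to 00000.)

3451589753

  ##### -> #   bit 31 = 1  t=1,i=1
  ####. -> #   bit 30 = 1  t=1,i=4
  ###.# -> .   bit 29 = 0  t=0,i=10
  ###.. -> .   bit 28 = 0  t=2,i=13
  ##.## -> #   bit 27 = 1  t=0,i=7
  ##.#. -> #   bit 26 = 1  t=2,i=5
  ##..# -> .   bit 25 = 0  t=0,i=14
  ##... -> #   bit 24 = 1  t=0,i=2
  #.### -> #   bit 23 = 1  t=0,i=8
  #.##. -> .   bit 22 = 0  t=0,i=12
  #.#.# -> #   bit 21 = 1  t=2,i=6
  #.#.. -> #   bit 20 = 1  t=1,i=13
  #..## -> #   bit 19 = 1  t=0,i=18
  #..#. -> .   bit 18 = 0  t=0,i=15
  #...# -> #   bit 17 = 1  t=0,i=3
  #.... -> #   bit 16 = 1  t=3,i=12
  .#### -> .   bit 15 = 0  t=1,i=0
  .###. -> .   bit 14 = 0  t=0,i=9
  .##.# -> .   bit 13 = 0  t=0,i=6
  .##.. -> #   bit 12 = 1  t=0,i=1
  .#.## -> .   bit 11 = 0  t=1,i=17
  .#.#. -> #   bit 10 = 1  t=1,i=12
  .#..# -> .   bit 9 = 0  t=0,i=17
  .#... -> .   bit 8 = 0  t=3,i=11
  ..### -> .   bit 7 = 0  t=2,i=11
  ..##. -> #   bit 6 = 1  t=0,i=0
  ..#.# -> #   bit 5 = 1  t=1,i=11
  ..#.. -> #   bit 4 = 1  t=0,i=16
  ...## -> #   bit 3 = 1  t=0,i=4
  ...#. -> .   bit 2 = 0  t=5,i=10
  ....# -> .   bit 1 = 0  t=3,i=14
  ..... -> #   bit 0 = 1  t=3,i=13
  bits 11001101101110110001010001111001 = 3451589753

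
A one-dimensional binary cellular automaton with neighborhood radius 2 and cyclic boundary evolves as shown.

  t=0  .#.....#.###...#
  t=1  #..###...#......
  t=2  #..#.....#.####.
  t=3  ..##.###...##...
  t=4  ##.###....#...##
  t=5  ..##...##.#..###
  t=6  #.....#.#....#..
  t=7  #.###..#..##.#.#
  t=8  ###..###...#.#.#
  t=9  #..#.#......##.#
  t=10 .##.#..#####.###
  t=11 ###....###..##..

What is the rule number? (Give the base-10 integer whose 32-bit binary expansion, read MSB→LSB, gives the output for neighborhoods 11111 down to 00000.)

2330305691

  ##### -> #   bit 31 = 1  t=10,i=9
  ####. -> .   bit 30 = 0  t=2,i=13
  ###.# -> .   bit 29 = 0  t=2,i=14
  ###.. -> .   bit 28 = 0  t=0,i=11
  ##.## -> #   bit 27 = 1  t=3,i=4
  ##.#. -> .   bit 26 = 0  t=2,i=15
  ##..# -> #   bit 25 = 1  t=5,i=0
  ##... -> .   bit 24 = 0  t=0,i=12
  #.### -> #   bit 23 = 1  t=0,i=9
  #.##. -> #   bit 22 = 1  t=7,i=15
  #.#.# -> #   bit 21 = 1  t=7,i=13
  #.#.. -> .   bit 20 = 0  t=0,i=1
  #..## -> .   bit 19 = 0  t=1,i=2
  #..#. -> #   bit 18 = 1  t=2,i=2
  #...# -> .   bit 17 = 0  t=0,i=13
  #.... -> #   bit 16 = 1  t=0,i=3
  .#### -> #   bit 15 = 1  t=2,i=12
  .###. -> .   bit 14 = 0  t=0,i=10
  .##.# -> #   bit 13 = 1  t=3,i=3
  .##.. -> .   bit 12 = 0  t=3,i=12
  .#.## -> .   bit 11 = 0  t=0,i=8
  .#.#. -> #   bit 10 = 1  t=0,i=0
  .#..# -> .   bit 9 = 0  t=1,i=1
  .#... -> .   bit 8 = 0  t=0,i=2
  ..### -> #   bit 7 = 1  t=1,i=3
  ..##. -> .   bit 6 = 0  t=3,i=2
  ..#.# -> .   bit 5 = 0  t=0,i=7
  ..#.. -> #   bit 4 = 1  t=1,i=0
  ...## -> #   bit 3 = 1  t=3,i=1
  ...#. -> .   bit 2 = 0  t=0,i=6
  ....# -> #   bit 1 = 1  t=0,i=5
  ..... -> #   bit 0 = 1  t=0,i=4
  bits 10001010111001011010010010011011 = 2330305691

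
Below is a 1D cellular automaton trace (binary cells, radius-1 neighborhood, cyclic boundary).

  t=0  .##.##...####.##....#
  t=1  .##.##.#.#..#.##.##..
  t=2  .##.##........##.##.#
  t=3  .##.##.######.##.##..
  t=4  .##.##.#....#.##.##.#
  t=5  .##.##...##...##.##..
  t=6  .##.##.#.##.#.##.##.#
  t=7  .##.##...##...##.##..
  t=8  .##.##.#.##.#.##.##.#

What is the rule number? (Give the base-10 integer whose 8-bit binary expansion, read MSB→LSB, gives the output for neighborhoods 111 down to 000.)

73

  [7] ### => .  t=0,i=10
  [6] ##. => #  t=0,i=2
  [5] #.# => .  t=0,i=0
  [4] #.. => .  t=0,i=6
  [3] .## => #  t=0,i=1
  [2] .#. => .  t=0,i=20
  [1] ..# => .  t=0,i=8
  [0] ... => #  t=0,i=7
  bits 01001001 = 73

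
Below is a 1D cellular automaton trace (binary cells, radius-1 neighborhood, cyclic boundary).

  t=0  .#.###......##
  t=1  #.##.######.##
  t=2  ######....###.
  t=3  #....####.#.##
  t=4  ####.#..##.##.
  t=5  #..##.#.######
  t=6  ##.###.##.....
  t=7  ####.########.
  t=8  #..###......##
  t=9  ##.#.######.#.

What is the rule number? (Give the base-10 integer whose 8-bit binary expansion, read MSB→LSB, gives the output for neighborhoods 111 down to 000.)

121

  nb ###: next=.  (t=0,i=4, bit7=0)
  nb ##.: next=#  (t=0,i=5, bit6=1)
  nb #.#: next=#  (t=0,i=0, bit5=1)
  nb #..: next=#  (t=0,i=6, bit4=1)
  nb .##: next=#  (t=0,i=3, bit3=1)
  nb .#.: next=.  (t=0,i=1, bit2=0)
  nb ..#: next=.  (t=0,i=11, bit1=0)
  nb ...: next=#  (t=0,i=7, bit0=1)
  bits 01111001 = 121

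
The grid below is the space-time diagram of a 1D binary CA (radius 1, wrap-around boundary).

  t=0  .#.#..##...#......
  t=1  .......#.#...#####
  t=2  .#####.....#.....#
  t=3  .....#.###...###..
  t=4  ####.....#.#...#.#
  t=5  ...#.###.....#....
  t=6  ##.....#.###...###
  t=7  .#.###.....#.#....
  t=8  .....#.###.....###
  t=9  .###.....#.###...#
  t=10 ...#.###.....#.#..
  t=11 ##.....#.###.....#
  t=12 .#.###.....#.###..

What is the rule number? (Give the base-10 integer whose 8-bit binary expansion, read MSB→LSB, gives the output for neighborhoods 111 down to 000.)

  ### -> .   bit 7 = 0  t=1,i=14
  ##. -> #   bit 6 = 1  t=0,i=7
  #.# -> .   bit 5 = 0  t=0,i=2
  #.. -> .   bit 4 = 0  t=0,i=4
  .## -> .   bit 3 = 0  t=0,i=6
  .#. -> .   bit 2 = 0  t=0,i=1
  ..# -> .   bit 1 = 0  t=0,i=0
  ... -> #   bit 0 = 1  t=0,i=9
  bits 01000001 = 65

65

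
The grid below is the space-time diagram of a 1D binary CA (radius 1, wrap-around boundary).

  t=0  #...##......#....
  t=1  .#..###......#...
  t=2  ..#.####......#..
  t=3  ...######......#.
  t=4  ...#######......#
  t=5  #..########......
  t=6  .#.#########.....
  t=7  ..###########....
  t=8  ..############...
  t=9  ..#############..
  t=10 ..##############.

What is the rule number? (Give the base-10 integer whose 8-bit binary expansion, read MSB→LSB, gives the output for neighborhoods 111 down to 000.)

248

  ### -> #   bit 7 = 1  t=1,i=5
  ##. -> #   bit 6 = 1  t=0,i=5
  #.# -> #   bit 5 = 1  t=2,i=3
  #.. -> #   bit 4 = 1  t=0,i=1
  .## -> #   bit 3 = 1  t=0,i=4
  .#. -> .   bit 2 = 0  t=0,i=0
  ..# -> .   bit 1 = 0  t=0,i=3
  ... -> .   bit 0 = 0  t=0,i=2
  bits 11111000 = 248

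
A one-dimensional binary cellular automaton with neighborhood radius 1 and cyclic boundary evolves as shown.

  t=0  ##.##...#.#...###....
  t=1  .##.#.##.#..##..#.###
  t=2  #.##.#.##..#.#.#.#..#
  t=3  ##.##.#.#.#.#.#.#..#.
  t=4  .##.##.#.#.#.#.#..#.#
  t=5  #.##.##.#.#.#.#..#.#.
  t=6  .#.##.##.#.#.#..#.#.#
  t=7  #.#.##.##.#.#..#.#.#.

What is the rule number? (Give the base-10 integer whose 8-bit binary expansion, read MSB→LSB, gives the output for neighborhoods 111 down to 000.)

  [7] ### => .  t=0,i=15
  [6] ##. => #  t=0,i=1
  [5] #.# => #  t=0,i=2
  [4] #.. => .  t=0,i=5
  [3] .## => .  t=0,i=0
  [2] .#. => .  t=0,i=8
  [1] ..# => #  t=0,i=7
  [0] ... => #  t=0,i=6
  bits 01100011 = 99

99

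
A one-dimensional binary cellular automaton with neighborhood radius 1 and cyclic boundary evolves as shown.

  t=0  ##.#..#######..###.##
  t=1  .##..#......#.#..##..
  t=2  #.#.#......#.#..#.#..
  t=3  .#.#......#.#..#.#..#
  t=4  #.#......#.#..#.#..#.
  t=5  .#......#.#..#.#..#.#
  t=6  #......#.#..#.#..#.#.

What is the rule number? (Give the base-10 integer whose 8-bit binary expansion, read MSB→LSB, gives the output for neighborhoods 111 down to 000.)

98

  nb ###: next=.  (t=0,i=0, bit7=0)
  nb ##.: next=#  (t=0,i=1, bit6=1)
  nb #.#: next=#  (t=0,i=2, bit5=1)
  nb #..: next=.  (t=0,i=4, bit4=0)
  nb .##: next=.  (t=0,i=6, bit3=0)
  nb .#.: next=.  (t=0,i=3, bit2=0)
  nb ..#: next=#  (t=0,i=5, bit1=1)
  nb ...: next=.  (t=1,i=7, bit0=0)
  bits 01100010 = 98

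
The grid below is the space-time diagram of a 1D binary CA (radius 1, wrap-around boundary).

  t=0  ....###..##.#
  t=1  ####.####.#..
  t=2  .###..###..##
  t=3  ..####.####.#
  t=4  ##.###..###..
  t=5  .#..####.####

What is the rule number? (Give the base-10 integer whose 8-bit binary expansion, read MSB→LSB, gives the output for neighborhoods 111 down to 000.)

  ###|#  b7=1 t=0,i=5
  ##.|#  b6=1 t=0,i=6
  #.#|.  b5=0 t=0,i=11
  #..|#  b4=1 t=0,i=0
  .##|.  b3=0 t=0,i=4
  .#.|.  b2=0 t=0,i=12
  ..#|#  b1=1 t=0,i=3
  ...|#  b0=1 t=0,i=1
  bits 11010011 = 211

211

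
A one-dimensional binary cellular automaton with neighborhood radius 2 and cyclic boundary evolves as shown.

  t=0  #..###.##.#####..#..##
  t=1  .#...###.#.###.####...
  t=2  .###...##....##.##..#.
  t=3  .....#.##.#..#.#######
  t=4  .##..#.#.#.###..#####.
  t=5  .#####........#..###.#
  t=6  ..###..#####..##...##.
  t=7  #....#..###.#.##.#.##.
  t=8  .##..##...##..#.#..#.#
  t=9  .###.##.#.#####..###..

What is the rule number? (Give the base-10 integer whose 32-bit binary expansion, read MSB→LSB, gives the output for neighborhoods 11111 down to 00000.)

  ##### -> #   bit 31 = 1  t=0,i=12
  ####. -> #   bit 30 = 1  t=0,i=13
  ###.# -> #   bit 29 = 1  t=0,i=5
  ###.. -> .   bit 28 = 0  t=0,i=0
  ##.## -> #   bit 27 = 1  t=0,i=6
  ##.#. -> #   bit 26 = 1  t=1,i=8
  ##..# -> #   bit 25 = 1  t=0,i=1
  ##... -> .   bit 24 = 0  t=1,i=19
  #.### -> .   bit 23 = 0  t=0,i=10
  #.##. -> #   bit 22 = 1  t=0,i=7
  #.#.# -> .   bit 21 = 0  t=1,i=9
  #.#.. -> .   bit 20 = 0  t=3,i=10
  #..## -> .   bit 19 = 0  t=0,i=2
  #..#. -> #   bit 18 = 1  t=0,i=16
  #...# -> #   bit 17 = 1  t=1,i=3
  #.... -> #   bit 16 = 1  t=1,i=20
  .#### -> #   bit 15 = 1  t=0,i=11
  .###. -> .   bit 14 = 0  t=0,i=4
  .##.# -> .   bit 13 = 0  t=0,i=8
  .##.. -> #   bit 12 = 1  t=2,i=8
  .#.## -> .   bit 11 = 0  t=1,i=10
  .#.#. -> .   bit 10 = 0  t=4,i=6
  .#..# -> #   bit 9 = 1  t=0,i=18
  .#... -> #   bit 8 = 1  t=1,i=2
  ..### -> .   bit 7 = 0  t=0,i=3
  ..##. -> #   bit 6 = 1  t=2,i=7
  ..#.# -> #   bit 5 = 1  t=3,i=5
  ..#.. -> #   bit 4 = 1  t=0,i=17
  ...## -> .   bit 3 = 0  t=1,i=4
  ...#. -> .   bit 2 = 0  t=1,i=0
  ....# -> .   bit 1 = 0  t=1,i=21
  ..... -> #   bit 0 = 1  t=3,i=2
  bits 11101110010001111001001101110001 = 3997668209

3997668209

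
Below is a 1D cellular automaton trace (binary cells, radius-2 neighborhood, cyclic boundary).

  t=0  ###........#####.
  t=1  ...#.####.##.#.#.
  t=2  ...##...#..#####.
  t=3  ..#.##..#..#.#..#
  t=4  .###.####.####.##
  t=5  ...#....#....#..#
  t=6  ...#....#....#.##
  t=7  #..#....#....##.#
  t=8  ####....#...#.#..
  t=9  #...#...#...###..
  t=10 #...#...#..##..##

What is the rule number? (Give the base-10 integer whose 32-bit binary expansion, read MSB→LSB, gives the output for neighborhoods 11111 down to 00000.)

2805218489

  #####|#  b31=1 t=0,i=13
  ####.|.  b30=0 t=0,i=14
  ###.#|#  b29=1 t=0,i=15
  ###..|.  b28=0 t=0,i=2
  ##.##|.  b27=0 t=0,i=16
  ##.#.|#  b26=1 t=1,i=12
  ##..#|#  b25=1 t=3,i=6
  ##...|#  b24=1 t=0,i=3
  #.###|.  b23=0 t=0,i=0
  #.##.|.  b22=0 t=1,i=10
  #.#.#|#  b21=1 t=1,i=13
  #.#..|#  b20=1 t=1,i=15
  #..##|.  b19=0 t=2,i=10
  #..#.|#  b18=1 t=3,i=1
  #...#|.  b17=0 t=2,i=6
  #....|.  b16=0 t=0,i=4
  .####|.  b15=0 t=0,i=12
  .###.|.  b14=0 t=0,i=1
  .##.#|#  b13=1 t=1,i=11
  .##..|#  b12=1 t=2,i=4
  .#.##|#  b11=1 t=1,i=4
  .#.#.|#  b10=1 t=1,i=14
  .#..#|.  b9=0 t=2,i=9
  .#...|.  b8=0 t=1,i=16
  ..###|#  b7=1 t=0,i=11
  ..##.|.  b6=0 t=2,i=3
  ..#.#|#  b5=1 t=1,i=3
  ..#..|#  b4=1 t=2,i=8
  ...##|#  b3=1 t=0,i=10
  ...#.|.  b2=0 t=1,i=2
  ....#|.  b1=0 t=0,i=9
  .....|#  b0=1 t=0,i=5
  bits 10100111001101000011110010111001 = 2805218489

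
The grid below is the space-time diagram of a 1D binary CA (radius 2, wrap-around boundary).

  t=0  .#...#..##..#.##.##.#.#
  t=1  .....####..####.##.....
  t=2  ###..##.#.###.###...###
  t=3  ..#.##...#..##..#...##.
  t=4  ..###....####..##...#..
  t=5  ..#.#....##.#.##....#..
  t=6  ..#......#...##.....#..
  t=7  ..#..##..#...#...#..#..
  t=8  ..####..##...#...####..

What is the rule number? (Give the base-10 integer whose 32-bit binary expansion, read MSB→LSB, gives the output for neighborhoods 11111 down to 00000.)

  ##### -> .   bit 31 = 0  t=2,i=0
  ####. -> .   bit 30 = 0  t=1,i=7
  ###.# -> #   bit 29 = 1  t=1,i=14
  ###.. -> #   bit 28 = 1  t=1,i=8
  ##.## -> #   bit 27 = 1  t=0,i=16
  ##.#. -> .   bit 26 = 0  t=0,i=19
  ##..# -> .   bit 25 = 0  t=0,i=10
  ##... -> .   bit 24 = 0  t=1,i=18
  #.### -> .   bit 23 = 0  t=2,i=10
  #.##. -> #   bit 22 = 1  t=0,i=14
  #.#.# -> .   bit 21 = 0  t=0,i=20
  #.#.. -> .   bit 20 = 0  t=0,i=1
  #..## -> #   bit 19 = 1  t=0,i=7
  #..#. -> #   bit 18 = 1  t=0,i=11
  #...# -> .   bit 17 = 0  t=0,i=3
  #.... -> .   bit 16 = 0  t=1,i=19
  .#### -> #   bit 15 = 1  t=1,i=6
  .###. -> .   bit 14 = 0  t=2,i=11
  .##.# -> .   bit 13 = 0  t=0,i=15
  .##.. -> .   bit 12 = 0  t=0,i=9
  .#.## -> #   bit 11 = 1  t=0,i=13
  .#.#. -> .   bit 10 = 0  t=0,i=0
  .#..# -> #   bit 9 = 1  t=0,i=6
  .#... -> .   bit 8 = 0  t=0,i=2
  ..### -> #   bit 7 = 1  t=1,i=5
  ..##. -> #   bit 6 = 1  t=0,i=8
  ..#.# -> #   bit 5 = 1  t=0,i=12
  ..#.. -> #   bit 4 = 1  t=0,i=5
  ...## -> .   bit 3 = 0  t=1,i=4
  ...#. -> .   bit 2 = 0  t=0,i=4
  ....# -> .   bit 1 = 0  t=1,i=3
  ..... -> #   bit 0 = 1  t=1,i=0
  bits 00111000010011001000101011110001 = 944540401

944540401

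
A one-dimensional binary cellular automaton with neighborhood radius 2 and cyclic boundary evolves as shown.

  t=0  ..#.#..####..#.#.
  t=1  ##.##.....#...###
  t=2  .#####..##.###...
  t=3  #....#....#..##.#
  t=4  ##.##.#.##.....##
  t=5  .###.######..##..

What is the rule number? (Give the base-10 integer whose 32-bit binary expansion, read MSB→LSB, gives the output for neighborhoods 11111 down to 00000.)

  [31] ##### => .  t=1,i=16
  [30] ####. => .  t=0,i=9
  [29] ###.# => #  t=1,i=1
  [28] ###.. => #  t=0,i=10
  [27] ##.## => #  t=1,i=2
  [26] ##.#. => #  t=4,i=5
  [25] ##..# => .  t=0,i=11
  [24] ##... => #  t=1,i=5
  [23] #.### => .  t=2,i=11
  [22] #.##. => #  t=1,i=3
  [21] #.#.# => #  t=4,i=6
  [20] #.#.. => #  t=0,i=4
  [19] #..## => .  t=0,i=6
  [18] #..#. => .  t=0,i=12
  [17] #...# => #  t=0,i=0
  [16] #.... => .  t=1,i=6
  [15] .#### => .  t=0,i=8
  [14] .###. => .  t=2,i=12
  [13] .##.# => .  t=2,i=9
  [12] .##.. => #  t=1,i=4
  [11] .#.## => #  t=4,i=7
  [10] .#.#. => #  t=0,i=3
  [9] .#..# => .  t=0,i=5
  [8] .#... => #  t=0,i=16
  [7] ..### => .  t=0,i=7
  [6] ..##. => .  t=2,i=8
  [5] ..#.# => .  t=0,i=2
  [4] ..#.. => .  t=1,i=10
  [3] ...## => #  t=1,i=13
  [2] ...#. => #  t=0,i=1
  [1] ....# => #  t=1,i=8
  [0] ..... => .  t=1,i=7
  bits 00111101011100100001110100001110 = 1030888718

1030888718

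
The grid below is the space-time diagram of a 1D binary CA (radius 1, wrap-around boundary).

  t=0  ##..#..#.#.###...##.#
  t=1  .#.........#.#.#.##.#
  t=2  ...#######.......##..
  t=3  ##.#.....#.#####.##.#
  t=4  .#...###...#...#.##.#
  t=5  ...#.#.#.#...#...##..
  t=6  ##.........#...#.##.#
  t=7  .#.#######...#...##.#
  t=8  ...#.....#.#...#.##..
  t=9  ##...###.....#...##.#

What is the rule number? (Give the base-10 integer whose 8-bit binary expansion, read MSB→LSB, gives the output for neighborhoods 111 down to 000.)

  ### -> .   bit 7 = 0  t=0,i=0
  ##. -> #   bit 6 = 1  t=0,i=1
  #.# -> .   bit 5 = 0  t=0,i=8
  #.. -> .   bit 4 = 0  t=0,i=2
  .## -> #   bit 3 = 1  t=0,i=11
  .#. -> .   bit 2 = 0  t=0,i=4
  ..# -> .   bit 1 = 0  t=0,i=3
  ... -> #   bit 0 = 1  t=0,i=15
  bits 01001001 = 73

73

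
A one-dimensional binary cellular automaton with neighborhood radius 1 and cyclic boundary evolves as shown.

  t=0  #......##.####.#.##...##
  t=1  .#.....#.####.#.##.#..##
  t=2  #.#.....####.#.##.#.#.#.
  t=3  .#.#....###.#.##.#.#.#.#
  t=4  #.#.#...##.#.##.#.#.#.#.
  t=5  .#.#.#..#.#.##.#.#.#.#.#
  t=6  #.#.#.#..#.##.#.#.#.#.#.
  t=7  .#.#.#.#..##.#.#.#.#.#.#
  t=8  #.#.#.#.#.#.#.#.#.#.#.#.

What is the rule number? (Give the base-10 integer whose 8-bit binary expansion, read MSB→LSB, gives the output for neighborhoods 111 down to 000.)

  nb ###: next=#  (t=0,i=11, bit7=1)
  nb ##.: next=.  (t=0,i=0, bit6=0)
  nb #.#: next=#  (t=0,i=9, bit5=1)
  nb #..: next=#  (t=0,i=1, bit4=1)
  nb .##: next=#  (t=0,i=7, bit3=1)
  nb .#.: next=.  (t=0,i=15, bit2=0)
  nb ..#: next=.  (t=0,i=6, bit1=0)
  nb ...: next=.  (t=0,i=2, bit0=0)
  bits 10111000 = 184

184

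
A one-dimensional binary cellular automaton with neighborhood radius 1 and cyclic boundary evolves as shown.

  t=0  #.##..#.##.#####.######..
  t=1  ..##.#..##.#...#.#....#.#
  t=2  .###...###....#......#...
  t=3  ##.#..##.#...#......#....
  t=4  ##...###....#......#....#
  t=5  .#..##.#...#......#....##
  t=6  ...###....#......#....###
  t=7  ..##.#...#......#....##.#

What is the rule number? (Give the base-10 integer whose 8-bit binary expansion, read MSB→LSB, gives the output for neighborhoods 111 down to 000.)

74

  ###|.  b7=0 t=0,i=12
  ##.|#  b6=1 t=0,i=3
  #.#|.  b5=0 t=0,i=1
  #..|.  b4=0 t=0,i=4
  .##|#  b3=1 t=0,i=2
  .#.|.  b2=0 t=0,i=0
  ..#|#  b1=1 t=0,i=5
  ...|.  b0=0 t=1,i=13
  bits 01001010 = 74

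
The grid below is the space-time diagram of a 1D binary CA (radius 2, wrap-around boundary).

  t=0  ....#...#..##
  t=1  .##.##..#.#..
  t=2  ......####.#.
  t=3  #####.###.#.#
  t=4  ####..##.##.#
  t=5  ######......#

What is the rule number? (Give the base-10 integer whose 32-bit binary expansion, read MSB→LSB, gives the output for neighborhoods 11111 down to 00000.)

3601712563

  [31] ##### => #  t=3,i=1
  [30] ####. => #  t=2,i=8
  [29] ###.# => .  t=2,i=9
  [28] ###.. => #  t=4,i=3
  [27] ##.## => .  t=1,i=3
  [26] ##.#. => #  t=2,i=10
  [25] ##..# => #  t=1,i=6
  [24] ##... => .  t=0,i=0
  [23] #.### => #  t=3,i=6
  [22] #.##. => .  t=1,i=4
  [21] #.#.# => #  t=3,i=10
  [20] #.#.. => .  t=1,i=10
  [19] #..## => #  t=0,i=10
  [18] #..#. => #  t=1,i=7
  [17] #...# => .  t=0,i=6
  [16] #.... => #  t=0,i=1
  [15] .#### => #  t=2,i=7
  [14] .###. => #  t=3,i=7
  [13] .##.# => .  t=1,i=2
  [12] .##.. => .  t=0,i=12
  [11] .#.## => .  t=3,i=11
  [10] .#.#. => #  t=1,i=9
  [9] .#..# => .  t=0,i=9
  [8] .#... => #  t=0,i=5
  [7] ..### => #  t=2,i=6
  [6] ..##. => .  t=0,i=11
  [5] ..#.# => #  t=1,i=8
  [4] ..#.. => #  t=0,i=4
  [3] ...## => .  t=1,i=0
  [2] ...#. => .  t=0,i=3
  [1] ....# => #  t=0,i=2
  [0] ..... => #  t=2,i=1
  bits 11010110101011011100010110110011 = 3601712563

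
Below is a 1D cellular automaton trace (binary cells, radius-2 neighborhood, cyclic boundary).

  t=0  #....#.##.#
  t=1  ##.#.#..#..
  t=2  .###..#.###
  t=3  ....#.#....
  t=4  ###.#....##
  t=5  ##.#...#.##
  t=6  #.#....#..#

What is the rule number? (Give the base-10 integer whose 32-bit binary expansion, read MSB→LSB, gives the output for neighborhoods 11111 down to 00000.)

  nb #####: next=#  (t=4,i=0, bit31=1)
  nb ####.: next=#  (t=4,i=1, bit30=1)
  nb ###.#: next=.  (t=2,i=10, bit29=0)
  nb ###..: next=.  (t=2,i=3, bit28=0)
  nb ##.##: next=.  (t=0,i=9, bit27=0)
  nb ##.#.: next=#  (t=1,i=2, bit26=1)
  nb ##..#: next=#  (t=2,i=4, bit25=1)
  nb ##...: next=#  (t=0,i=1, bit24=1)
  nb #.###: next=.  (t=2,i=1, bit23=0)
  nb #.##.: next=.  (t=0,i=7, bit22=0)
  nb #.#.#: next=#  (t=1,i=3, bit21=1)
  nb #.#..: next=.  (t=1,i=5, bit20=0)
  nb #..##: next=#  (t=1,i=10, bit19=1)
  nb #..#.: next=.  (t=1,i=7, bit18=0)
  nb #...#: next=.  (t=5,i=5, bit17=0)
  nb #....: next=.  (t=0,i=2, bit16=0)
  nb .####: next=#  (t=4,i=10, bit15=1)
  nb .###.: next=.  (t=2,i=2, bit14=0)
  nb .##.#: next=#  (t=0,i=8, bit13=1)
  nb .##..: next=#  (t=0,i=0, bit12=1)
  nb .#.##: next=.  (t=0,i=6, bit11=0)
  nb .#.#.: next=.  (t=1,i=4, bit10=0)
  nb .#..#: next=#  (t=1,i=6, bit9=1)
  nb .#...: next=.  (t=3,i=7, bit8=0)
  nb ..###: next=#  (t=4,i=9, bit7=1)
  nb ..##.: next=.  (t=1,i=0, bit6=0)
  nb ..#.#: next=#  (t=0,i=5, bit5=1)
  nb ..#..: next=#  (t=1,i=8, bit4=1)
  nb ...##: next=.  (t=4,i=8, bit3=0)
  nb ...#.: next=.  (t=0,i=4, bit2=0)
  nb ....#: next=#  (t=0,i=3, bit1=1)
  nb .....: next=#  (t=3,i=0, bit0=1)
  bits 11000111001010001011001010110011 = 3341333171

3341333171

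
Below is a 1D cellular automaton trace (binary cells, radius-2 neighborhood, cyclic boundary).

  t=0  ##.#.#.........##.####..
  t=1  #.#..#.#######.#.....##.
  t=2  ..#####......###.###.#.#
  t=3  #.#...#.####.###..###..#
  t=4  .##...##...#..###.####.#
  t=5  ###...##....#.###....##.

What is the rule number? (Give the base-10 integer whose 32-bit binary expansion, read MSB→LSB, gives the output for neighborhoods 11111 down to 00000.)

  ##### -> .   bit 31 = 0  t=1,i=9
  ####. -> .   bit 30 = 0  t=0,i=20
  ###.# -> #   bit 29 = 1  t=1,i=13
  ###.. -> #   bit 28 = 1  t=0,i=21
  ##.## -> .   bit 27 = 0  t=0,i=17
  ##.#. -> #   bit 26 = 1  t=0,i=2
  ##..# -> #   bit 25 = 1  t=0,i=22
  ##... -> .   bit 24 = 0  t=2,i=7
  #.### -> .   bit 23 = 0  t=0,i=18
  #.##. -> #   bit 22 = 1  t=4,i=1
  #.#.# -> .   bit 21 = 0  t=0,i=3
  #.#.. -> #   bit 20 = 1  t=0,i=5
  #..## -> .   bit 19 = 0  t=0,i=23
  #..#. -> #   bit 18 = 1  t=1,i=4
  #...# -> .   bit 17 = 0  t=3,i=4
  #.... -> #   bit 16 = 1  t=0,i=7
  .#### -> .   bit 15 = 0  t=0,i=19
  .###. -> #   bit 14 = 1  t=2,i=14
  .##.# -> .   bit 13 = 0  t=0,i=1
  .##.. -> #   bit 12 = 1  t=4,i=2
  .#.## -> #   bit 11 = 1  t=1,i=6
  .#.#. -> .   bit 10 = 0  t=0,i=4
  .#..# -> #   bit 9 = 1  t=1,i=3
  .#... -> .   bit 8 = 0  t=0,i=6
  ..### -> #   bit 7 = 1  t=2,i=2
  ..##. -> #   bit 6 = 1  t=0,i=0
  ..#.# -> #   bit 5 = 1  t=1,i=5
  ..#.. -> .   bit 4 = 0  t=4,i=11
  ...## -> .   bit 3 = 0  t=0,i=14
  ...#. -> .   bit 2 = 0  t=3,i=5
  ....# -> #   bit 1 = 1  t=0,i=13
  ..... -> #   bit 0 = 1  t=0,i=8
  bits 00110110010101010101101011100011 = 911563491

911563491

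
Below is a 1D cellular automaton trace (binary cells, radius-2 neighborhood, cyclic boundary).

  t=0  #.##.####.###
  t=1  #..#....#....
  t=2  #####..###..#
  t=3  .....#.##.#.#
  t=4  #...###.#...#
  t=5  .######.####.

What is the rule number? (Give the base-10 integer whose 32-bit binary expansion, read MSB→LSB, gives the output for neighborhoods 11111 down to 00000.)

  [31] ##### => .  t=2,i=1
  [30] ####. => .  t=0,i=7
  [29] ###.# => #  t=0,i=0
  [28] ###.. => .  t=2,i=4
  [27] ##.## => .  t=0,i=1
  [26] ##.#. => .  t=3,i=9
  [25] ##..# => #  t=2,i=5
  [24] ##... => #  t=4,i=1
  [23] #.### => .  t=0,i=5
  [22] #.##. => .  t=0,i=2
  [21] #.#.# => .  t=3,i=10
  [20] #.#.. => #  t=3,i=12
  [19] #..## => .  t=2,i=6
  [18] #..#. => #  t=1,i=2
  [17] #...# => #  t=4,i=2
  [16] #.... => .  t=1,i=5
  [15] .#### => .  t=0,i=6
  [14] .###. => #  t=2,i=8
  [13] .##.# => #  t=0,i=3
  [12] .##.. => .  t=4,i=0
  [11] .#.## => #  t=3,i=6
  [10] .#.#. => .  t=3,i=11
  [9] .#..# => #  t=1,i=1
  [8] .#... => #  t=1,i=4
  [7] ..### => #  t=2,i=7
  [6] ..##. => .  t=4,i=12
  [5] ..#.# => #  t=3,i=5
  [4] ..#.. => #  t=1,i=0
  [3] ...## => #  t=4,i=3
  [2] ...#. => #  t=1,i=7
  [1] ....# => .  t=1,i=6
  [0] ..... => .  t=3,i=2
  bits 00100011000101100110101110111100 = 588671932

588671932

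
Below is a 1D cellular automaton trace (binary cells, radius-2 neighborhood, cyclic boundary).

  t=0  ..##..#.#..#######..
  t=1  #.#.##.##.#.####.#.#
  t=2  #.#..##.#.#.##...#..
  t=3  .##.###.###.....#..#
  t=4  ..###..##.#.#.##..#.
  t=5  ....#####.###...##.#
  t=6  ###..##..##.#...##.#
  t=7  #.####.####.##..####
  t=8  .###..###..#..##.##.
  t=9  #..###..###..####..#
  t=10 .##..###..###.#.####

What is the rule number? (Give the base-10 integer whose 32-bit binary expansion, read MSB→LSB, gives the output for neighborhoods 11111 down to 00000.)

  ##### -> #   bit 31 = 1  t=0,i=13
  ####. -> .   bit 30 = 0  t=0,i=16
  ###.# -> .   bit 29 = 0  t=1,i=15
  ###.. -> #   bit 28 = 1  t=0,i=17
  ##.## -> #   bit 27 = 1  t=1,i=6
  ##.#. -> .   bit 26 = 0  t=1,i=1
  ##..# -> #   bit 25 = 1  t=0,i=4
  ##... -> .   bit 24 = 0  t=0,i=18
  #.### -> #   bit 23 = 1  t=1,i=12
  #.##. -> .   bit 22 = 0  t=1,i=4
  #.#.# -> #   bit 21 = 1  t=1,i=2
  #.#.. -> #   bit 20 = 1  t=0,i=8
  #..## -> #   bit 19 = 1  t=0,i=10
  #..#. -> #   bit 18 = 1  t=0,i=5
  #...# -> .   bit 17 = 0  t=2,i=15
  #.... -> #   bit 16 = 1  t=0,i=19
  .#### -> #   bit 15 = 1  t=0,i=12
  .###. -> .   bit 14 = 0  t=3,i=5
  .##.# -> #   bit 13 = 1  t=1,i=0
  .##.. -> .   bit 12 = 0  t=0,i=3
  .#.## -> .   bit 11 = 0  t=1,i=3
  .#.#. -> #   bit 10 = 1  t=0,i=7
  .#..# -> .   bit 9 = 0  t=0,i=9
  .#... -> #   bit 8 = 1  t=4,i=19
  ..### -> .   bit 7 = 0  t=0,i=11
  ..##. -> #   bit 6 = 1  t=0,i=2
  ..#.# -> .   bit 5 = 0  t=0,i=6
  ..#.. -> .   bit 4 = 0  t=2,i=17
  ...## -> .   bit 3 = 0  t=0,i=1
  ...#. -> #   bit 2 = 1  t=2,i=16
  ....# -> #   bit 1 = 1  t=0,i=0
  ..... -> .   bit 0 = 0  t=3,i=13
  bits 10011010101111011010010101000110 = 2596119878

2596119878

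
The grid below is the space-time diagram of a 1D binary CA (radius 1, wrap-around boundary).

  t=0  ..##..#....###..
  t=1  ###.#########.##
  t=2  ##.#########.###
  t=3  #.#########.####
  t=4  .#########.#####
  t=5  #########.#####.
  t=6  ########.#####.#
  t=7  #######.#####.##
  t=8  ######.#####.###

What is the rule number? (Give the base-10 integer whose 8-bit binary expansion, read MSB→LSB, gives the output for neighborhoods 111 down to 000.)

191

  [7] ### => #  t=0,i=12
  [6] ##. => .  t=0,i=3
  [5] #.# => #  t=1,i=3
  [4] #.. => #  t=0,i=4
  [3] .## => #  t=0,i=2
  [2] .#. => #  t=0,i=6
  [1] ..# => #  t=0,i=1
  [0] ... => #  t=0,i=0
  bits 10111111 = 191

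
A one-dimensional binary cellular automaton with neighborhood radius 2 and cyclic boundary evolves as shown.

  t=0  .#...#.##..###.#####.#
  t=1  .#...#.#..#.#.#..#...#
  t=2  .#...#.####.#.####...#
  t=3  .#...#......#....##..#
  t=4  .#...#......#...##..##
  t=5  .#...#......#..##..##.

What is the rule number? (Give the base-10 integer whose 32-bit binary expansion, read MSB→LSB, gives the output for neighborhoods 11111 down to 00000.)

2575057528

  nb #####: next=#  (t=0,i=17, bit31=1)
  nb ####.: next=.  (t=0,i=18, bit30=0)
  nb ###.#: next=.  (t=0,i=13, bit29=0)
  nb ###..: next=#  (t=2,i=17, bit28=1)
  nb ##.##: next=#  (t=0,i=14, bit27=1)
  nb ##.#.: next=.  (t=0,i=20, bit26=0)
  nb ##..#: next=.  (t=0,i=9, bit25=0)
  nb ##...: next=#  (t=2,i=18, bit24=1)
  nb #.###: next=.  (t=0,i=15, bit23=0)
  nb #.##.: next=#  (t=0,i=7, bit22=1)
  nb #.#.#: next=#  (t=0,i=21, bit21=1)
  nb #.#..: next=#  (t=0,i=1, bit20=1)
  nb #..##: next=#  (t=0,i=10, bit19=1)
  nb #..#.: next=#  (t=1,i=9, bit18=1)
  nb #...#: next=.  (t=0,i=3, bit17=0)
  nb #....: next=.  (t=3,i=7, bit16=0)
  nb .####: next=.  (t=0,i=16, bit15=0)
  nb .###.: next=#  (t=0,i=12, bit14=1)
  nb .##.#: next=.  (t=4,i=21, bit13=0)
  nb .##..: next=.  (t=0,i=8, bit12=0)
  nb .#.##: next=.  (t=0,i=6, bit11=0)
  nb .#.#.: next=.  (t=0,i=0, bit10=0)
  nb .#..#: next=#  (t=1,i=8, bit9=1)
  nb .#...: next=.  (t=0,i=2, bit8=0)
  nb ..###: next=.  (t=0,i=11, bit7=0)
  nb ..##.: next=#  (t=3,i=17, bit6=1)
  nb ..#.#: next=#  (t=0,i=5, bit5=1)
  nb ..#..: next=#  (t=1,i=17, bit4=1)
  nb ...##: next=#  (t=3,i=16, bit3=1)
  nb ...#.: next=.  (t=0,i=4, bit2=0)
  nb ....#: next=.  (t=3,i=10, bit1=0)
  nb .....: next=.  (t=3,i=8, bit0=0)
  bits 10011001011111000100001001111000 = 2575057528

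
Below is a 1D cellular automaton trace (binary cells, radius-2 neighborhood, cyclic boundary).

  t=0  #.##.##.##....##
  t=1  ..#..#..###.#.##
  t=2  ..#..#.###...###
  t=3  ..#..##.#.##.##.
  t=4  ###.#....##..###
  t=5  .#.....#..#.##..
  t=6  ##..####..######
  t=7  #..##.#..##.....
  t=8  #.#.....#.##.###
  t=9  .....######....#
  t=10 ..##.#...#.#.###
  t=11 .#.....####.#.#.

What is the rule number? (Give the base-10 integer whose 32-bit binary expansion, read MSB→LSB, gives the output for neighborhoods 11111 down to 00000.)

  [31] ##### => .  t=4,i=0
  [30] ####. => #  t=4,i=1
  [29] ###.# => .  t=0,i=0
  [28] ###.. => .  t=2,i=9
  [27] ##.## => .  t=0,i=1
  [26] ##.#. => .  t=1,i=11
  [25] ##..# => .  t=1,i=0
  [24] ##... => #  t=0,i=10
  [23] #.### => .  t=2,i=7
  [22] #.##. => #  t=0,i=2
  [21] #.#.# => .  t=1,i=12
  [20] #.#.. => .  t=4,i=4
  [19] #..## => #  t=1,i=7
  [18] #..#. => .  t=1,i=1
  [17] #...# => #  t=2,i=11
  [16] #.... => .  t=0,i=11
  [15] .#### => .  t=4,i=14
  [14] .###. => #  t=0,i=15
  [13] .##.# => .  t=0,i=3
  [12] .##.. => #  t=0,i=9
  [11] .#.## => #  t=1,i=13
  [10] .#.#. => #  t=10,i=10
  [9] .#..# => .  t=1,i=3
  [8] .#... => .  t=4,i=5
  [7] ..### => #  t=0,i=14
  [6] ..##. => .  t=3,i=5
  [5] ..#.# => #  t=2,i=5
  [4] ..#.. => #  t=1,i=2
  [3] ...## => .  t=0,i=13
  [2] ...#. => #  t=3,i=1
  [1] ....# => #  t=0,i=12
  [0] ..... => #  t=5,i=4
  bits 01000001010010100101110010110111 = 1095392439

1095392439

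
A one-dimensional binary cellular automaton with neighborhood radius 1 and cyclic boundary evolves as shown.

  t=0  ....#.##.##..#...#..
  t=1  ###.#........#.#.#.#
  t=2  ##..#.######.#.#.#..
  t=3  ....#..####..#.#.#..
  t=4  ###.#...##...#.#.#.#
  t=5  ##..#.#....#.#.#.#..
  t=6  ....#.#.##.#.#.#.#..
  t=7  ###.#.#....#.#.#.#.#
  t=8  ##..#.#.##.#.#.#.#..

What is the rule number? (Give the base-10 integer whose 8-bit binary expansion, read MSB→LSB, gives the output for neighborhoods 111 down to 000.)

  [7] ### => #  t=1,i=0
  [6] ##. => .  t=0,i=7
  [5] #.# => .  t=0,i=5
  [4] #.. => .  t=0,i=11
  [3] .## => .  t=0,i=6
  [2] .#. => #  t=0,i=4
  [1] ..# => .  t=0,i=3
  [0] ... => #  t=0,i=0
  bits 10000101 = 133

133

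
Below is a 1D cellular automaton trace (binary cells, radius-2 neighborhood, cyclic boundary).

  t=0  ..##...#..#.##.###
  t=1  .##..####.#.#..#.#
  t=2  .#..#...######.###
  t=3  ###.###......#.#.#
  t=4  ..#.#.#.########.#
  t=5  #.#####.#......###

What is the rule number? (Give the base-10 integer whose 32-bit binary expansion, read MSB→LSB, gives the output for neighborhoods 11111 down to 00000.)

  ##### -> .   bit 31 = 0  t=2,i=10
  ####. -> .   bit 30 = 0  t=1,i=7
  ###.# -> #   bit 29 = 1  t=1,i=8
  ###.. -> #   bit 28 = 1  t=0,i=17
  ##.## -> .   bit 27 = 0  t=0,i=14
  ##.#. -> #   bit 26 = 1  t=1,i=9
  ##..# -> .   bit 25 = 0  t=0,i=0
  ##... -> .   bit 24 = 0  t=0,i=4
  #.### -> #   bit 23 = 1  t=0,i=15
  #.##. -> #   bit 22 = 1  t=0,i=12
  #.#.# -> #   bit 21 = 1  t=1,i=10
  #.#.. -> #   bit 20 = 1  t=1,i=12
  #..## -> #   bit 19 = 1  t=0,i=1
  #..#. -> .   bit 18 = 0  t=0,i=9
  #...# -> #   bit 17 = 1  t=0,i=5
  #.... -> #   bit 16 = 1  t=3,i=8
  .#### -> .   bit 15 = 0  t=1,i=6
  .###. -> .   bit 14 = 0  t=0,i=16
  .##.# -> .   bit 13 = 0  t=0,i=13
  .##.. -> .   bit 12 = 0  t=0,i=3
  .#.## -> .   bit 11 = 0  t=0,i=11
  .#.#. -> #   bit 10 = 1  t=1,i=11
  .#..# -> #   bit 9 = 1  t=0,i=8
  .#... -> #   bit 8 = 1  t=2,i=5
  ..### -> .   bit 7 = 0  t=1,i=5
  ..##. -> #   bit 6 = 1  t=0,i=2
  ..#.# -> #   bit 5 = 1  t=0,i=10
  ..#.. -> #   bit 4 = 1  t=0,i=7
  ...## -> .   bit 3 = 0  t=2,i=7
  ...#. -> #   bit 2 = 1  t=0,i=6
  ....# -> #   bit 1 = 1  t=3,i=11
  ..... -> #   bit 0 = 1  t=3,i=9
  bits 00110100111110110000011101110111 = 888866679

888866679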